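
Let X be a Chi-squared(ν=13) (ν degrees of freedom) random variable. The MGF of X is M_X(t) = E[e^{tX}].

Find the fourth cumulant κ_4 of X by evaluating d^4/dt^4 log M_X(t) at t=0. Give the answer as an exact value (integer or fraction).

κ_4 = d^4K/dt^4 |_{t=0} = 624

M_X(t) = (1 - 2*t)^(-13/2)
K_X(t) = log M_X(t) = -13*log(1 - 2*t)/2
dK/dt = -13/(2*t - 1)
d^2K/dt^2 = 26/(4*t^2 - 4*t + 1)
d^3K/dt^3 = -104/(8*t^3 - 12*t^2 + 6*t - 1)
d^4K/dt^4 = 624/(16*t^4 - 32*t^3 + 24*t^2 - 8*t + 1)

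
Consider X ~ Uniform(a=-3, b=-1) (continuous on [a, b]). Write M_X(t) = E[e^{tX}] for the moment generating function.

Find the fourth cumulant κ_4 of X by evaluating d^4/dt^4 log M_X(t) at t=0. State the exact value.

M_X(t) = (e^(-t) - e^(-3*t))/(2*t)
K_X(t) = log M_X(t) = -log(t) + log(e^(-t) - e^(-3*t)) - log(2)

κ_4 = D^4[K](0) = -2/15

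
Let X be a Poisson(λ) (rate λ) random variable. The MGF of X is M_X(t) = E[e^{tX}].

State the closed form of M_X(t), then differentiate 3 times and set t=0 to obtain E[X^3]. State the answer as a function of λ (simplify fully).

M_X(t) = e^(λ*(e^(t) - 1))
M′(t) = λ*e^(-λ)*e^(t)*e^(λ*e^(t))
M′′(t) = (λ^2*e^(2*t)*e^(λ*e^(t)) + λ*e^(t)*e^(λ*e^(t)))*e^(-λ)
M′′′(t) = (λ^3*e^(3*t)*e^(λ*e^(t)) + 3*λ^2*e^(2*t)*e^(λ*e^(t)) + λ*e^(t)*e^(λ*e^(t)))*e^(-λ)

E[X^3] = M′′′(0) = λ*(λ^2 + 3*λ + 1)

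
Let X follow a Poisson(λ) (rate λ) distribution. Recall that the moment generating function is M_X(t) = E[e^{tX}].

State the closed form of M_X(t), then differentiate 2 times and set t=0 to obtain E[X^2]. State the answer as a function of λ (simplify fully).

E[X^2] = d^2M/dt^2 |_{t=0} = λ*(λ + 1)

M_X(t) = e^(λ*(e^(t) - 1))
dM/dt = λ*e^(-λ)*e^(t)*e^(λ*e^(t))
d^2M/dt^2 = (λ^2*e^(2*t)*e^(λ*e^(t)) + λ*e^(t)*e^(λ*e^(t)))*e^(-λ)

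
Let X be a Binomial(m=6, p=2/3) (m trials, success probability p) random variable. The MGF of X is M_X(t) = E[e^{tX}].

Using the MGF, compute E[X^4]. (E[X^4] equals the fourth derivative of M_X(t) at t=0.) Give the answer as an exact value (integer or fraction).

E[X^4] = M^(4)(0) = 3436/9

M_X(t) = (2*e^(t)/3 + 1/3)^6
M^(4)(t) = 1024*e^(6*t)/9 + 40000*e^(5*t)/243 + 20480*e^(4*t)/243 + 160*e^(3*t)/9 + 320*e^(2*t)/243 + 4*e^(t)/243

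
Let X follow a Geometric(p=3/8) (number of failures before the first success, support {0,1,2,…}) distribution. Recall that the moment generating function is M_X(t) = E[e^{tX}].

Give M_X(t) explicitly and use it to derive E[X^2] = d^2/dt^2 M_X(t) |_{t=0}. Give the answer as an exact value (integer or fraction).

E[X^2] = M′′(0) = 65/9

M_X(t) = 3/(8*(1 - 5*e^(t)/8))
M′(t) = 15*e^(t)/(25*e^(2*t) - 80*e^(t) + 64)
M′′(t) = (-75*e^(2*t) - 120*e^(t))/(125*e^(3*t) - 600*e^(2*t) + 960*e^(t) - 512)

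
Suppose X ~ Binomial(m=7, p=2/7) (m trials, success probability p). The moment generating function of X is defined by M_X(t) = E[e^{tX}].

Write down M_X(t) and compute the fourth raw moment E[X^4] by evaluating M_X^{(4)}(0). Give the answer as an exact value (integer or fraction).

E[X^4] = d^4M/dt^4 |_{t=0} = 20918/343

M_X(t) = (2*e^(t)/7 + 5/7)^7
dM/dt = 128*e^(7*t)/117649 + 1920*e^(6*t)/117649 + 12000*e^(5*t)/117649 + 40000*e^(4*t)/117649 + 75000*e^(3*t)/117649 + 75000*e^(2*t)/117649 + 31250*e^(t)/117649
d^2M/dt^2 = 128*e^(7*t)/16807 + 11520*e^(6*t)/117649 + 60000*e^(5*t)/117649 + 160000*e^(4*t)/117649 + 225000*e^(3*t)/117649 + 150000*e^(2*t)/117649 + 31250*e^(t)/117649
d^3M/dt^3 = 128*e^(7*t)/2401 + 69120*e^(6*t)/117649 + 300000*e^(5*t)/117649 + 640000*e^(4*t)/117649 + 675000*e^(3*t)/117649 + 300000*e^(2*t)/117649 + 31250*e^(t)/117649
d^4M/dt^4 = 128*e^(7*t)/343 + 414720*e^(6*t)/117649 + 1500000*e^(5*t)/117649 + 2560000*e^(4*t)/117649 + 2025000*e^(3*t)/117649 + 600000*e^(2*t)/117649 + 31250*e^(t)/117649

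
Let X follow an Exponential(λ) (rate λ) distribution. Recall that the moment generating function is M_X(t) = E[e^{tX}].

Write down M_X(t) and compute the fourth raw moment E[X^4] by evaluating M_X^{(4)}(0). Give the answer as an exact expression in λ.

M_X(t) = λ/(λ - t)
M^(4)(t) = -24*λ/(-λ^5 + 5*λ^4*t - 10*λ^3*t^2 + 10*λ^2*t^3 - 5*λ*t^4 + t^5)

E[X^4] = M^(4)(0) = 24/λ^4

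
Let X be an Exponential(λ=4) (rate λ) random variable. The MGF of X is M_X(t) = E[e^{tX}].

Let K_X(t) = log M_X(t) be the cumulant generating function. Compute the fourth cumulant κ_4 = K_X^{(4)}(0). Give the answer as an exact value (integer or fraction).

κ_4 = d^4K/dt^4 |_{t=0} = 3/128

M_X(t) = 4/(4 - t)
K_X(t) = log M_X(t) = -log(4 - t) + 2*log(2)
dK/dt = -1/(t - 4)
d^2K/dt^2 = 1/(t^2 - 8*t + 16)
d^3K/dt^3 = -2/(t^3 - 12*t^2 + 48*t - 64)
d^4K/dt^4 = 6/(t^4 - 16*t^3 + 96*t^2 - 256*t + 256)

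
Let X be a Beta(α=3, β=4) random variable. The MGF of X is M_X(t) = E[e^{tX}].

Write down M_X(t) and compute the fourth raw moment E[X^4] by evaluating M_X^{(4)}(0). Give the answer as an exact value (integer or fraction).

M_X(t) = ₁F₁(3; 7; t)
D^4[M](t) = ₁F₁(7; 11; t)/14

E[X^4] = D^4[M](0) = 1/14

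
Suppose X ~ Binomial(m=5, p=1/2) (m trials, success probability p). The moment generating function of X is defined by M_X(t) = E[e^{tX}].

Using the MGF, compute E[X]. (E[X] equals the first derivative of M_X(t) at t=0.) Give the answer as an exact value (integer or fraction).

E[X] = dM/dt |_{t=0} = 5/2

M_X(t) = (e^(t)/2 + 1/2)^5
dM/dt = 5*e^(5*t)/32 + 5*e^(4*t)/8 + 15*e^(3*t)/16 + 5*e^(2*t)/8 + 5*e^(t)/32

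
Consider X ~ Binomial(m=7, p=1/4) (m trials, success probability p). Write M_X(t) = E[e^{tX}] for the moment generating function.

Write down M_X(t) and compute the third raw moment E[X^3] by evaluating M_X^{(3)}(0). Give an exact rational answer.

M_X(t) = (e^(t)/4 + 3/4)^7
M^(3)(t) = 343*e^(7*t)/16384 + 567*e^(6*t)/2048 + 23625*e^(5*t)/16384 + 945*e^(4*t)/256 + 76545*e^(3*t)/16384 + 5103*e^(2*t)/2048 + 5103*e^(t)/16384

E[X^3] = M^(3)(0) = 413/32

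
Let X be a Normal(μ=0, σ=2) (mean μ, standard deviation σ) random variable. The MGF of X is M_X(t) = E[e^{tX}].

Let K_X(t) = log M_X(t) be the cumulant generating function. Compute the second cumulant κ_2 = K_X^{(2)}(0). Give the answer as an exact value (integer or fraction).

κ_2 = K^(2)(0) = 4

M_X(t) = e^(2*t^2)
K_X(t) = log M_X(t) = 2*t^2
K^(2)(t) = 4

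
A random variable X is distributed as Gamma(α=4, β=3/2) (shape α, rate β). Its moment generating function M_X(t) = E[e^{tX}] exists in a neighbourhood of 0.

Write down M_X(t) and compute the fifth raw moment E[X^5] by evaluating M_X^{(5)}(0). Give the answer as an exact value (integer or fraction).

M_X(t) = 81/(16*(3/2 - t)^4)
M′(t) = -648/(32*t^5 - 240*t^4 + 720*t^3 - 1080*t^2 + 810*t - 243)
M′′(t) = 6480/(64*t^6 - 576*t^5 + 2160*t^4 - 4320*t^3 + 4860*t^2 - 2916*t + 729)
M′′′(t) = -77760/(128*t^7 - 1344*t^6 + 6048*t^5 - 15120*t^4 + 22680*t^3 - 20412*t^2 + 10206*t - 2187)
M′′′′(t) = 1088640/(256*t^8 - 3072*t^7 + 16128*t^6 - 48384*t^5 + 90720*t^4 - 108864*t^3 + 81648*t^2 - 34992*t + 6561)
M′′′′′(t) = -17418240/(512*t^9 - 6912*t^8 + 41472*t^7 - 145152*t^6 + 326592*t^5 - 489888*t^4 + 489888*t^3 - 314928*t^2 + 118098*t - 19683)

E[X^5] = M′′′′′(0) = 71680/81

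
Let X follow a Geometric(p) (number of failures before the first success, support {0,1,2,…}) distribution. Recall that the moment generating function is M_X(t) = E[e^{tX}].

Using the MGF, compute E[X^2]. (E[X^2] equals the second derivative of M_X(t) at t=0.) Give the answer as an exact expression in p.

E[X^2] = d^2M/dt^2 |_{t=0} = 1 - 3/p + 2/p^2

M_X(t) = p/(-(1 - p)*e^(t) + 1)
dM/dt = (-p^2*e^(t) + p*e^(t))/(p^2*e^(2*t) - 2*p*e^(2*t) + 2*p*e^(t) + e^(2*t) - 2*e^(t) + 1)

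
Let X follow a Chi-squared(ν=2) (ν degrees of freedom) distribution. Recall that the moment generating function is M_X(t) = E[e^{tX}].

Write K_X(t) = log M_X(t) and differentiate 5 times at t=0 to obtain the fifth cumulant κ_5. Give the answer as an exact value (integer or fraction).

M_X(t) = 1/(1 - 2*t)
K_X(t) = log M_X(t) = -log(1 - 2*t)
D^5[K](t) = -768/(32*t^5 - 80*t^4 + 80*t^3 - 40*t^2 + 10*t - 1)

κ_5 = D^5[K](0) = 768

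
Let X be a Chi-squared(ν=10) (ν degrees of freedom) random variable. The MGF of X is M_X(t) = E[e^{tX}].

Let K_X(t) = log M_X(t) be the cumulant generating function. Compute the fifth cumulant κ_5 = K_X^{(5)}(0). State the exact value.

M_X(t) = (1 - 2*t)^(-5)
K_X(t) = log M_X(t) = -5*log(1 - 2*t)
D^5[K](t) = -3840/(32*t^5 - 80*t^4 + 80*t^3 - 40*t^2 + 10*t - 1)

κ_5 = D^5[K](0) = 3840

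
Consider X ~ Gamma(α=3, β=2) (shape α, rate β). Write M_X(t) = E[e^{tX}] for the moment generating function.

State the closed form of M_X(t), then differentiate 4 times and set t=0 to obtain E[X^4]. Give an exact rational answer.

M_X(t) = 8/(2 - t)^3
M^(4)(t) = -2880/(t^7 - 14*t^6 + 84*t^5 - 280*t^4 + 560*t^3 - 672*t^2 + 448*t - 128)

E[X^4] = M^(4)(0) = 45/2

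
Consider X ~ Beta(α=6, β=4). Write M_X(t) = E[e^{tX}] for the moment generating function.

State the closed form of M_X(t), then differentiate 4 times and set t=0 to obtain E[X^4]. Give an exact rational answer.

E[X^4] = M^(4)(0) = 126/715

M_X(t) = ₁F₁(6; 10; t)
M^(4)(t) = 126*₁F₁(10; 14; t)/715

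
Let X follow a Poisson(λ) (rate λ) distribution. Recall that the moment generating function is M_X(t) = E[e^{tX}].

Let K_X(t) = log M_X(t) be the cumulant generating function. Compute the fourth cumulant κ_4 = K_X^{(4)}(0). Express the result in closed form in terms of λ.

M_X(t) = e^(λ*(e^(t) - 1))
K_X(t) = log M_X(t) = λ*(e^(t) - 1)
K′(t) = λ*e^(t)
K′′(t) = λ*e^(t)
K′′′(t) = λ*e^(t)
K′′′′(t) = λ*e^(t)

κ_4 = K′′′′(0) = λ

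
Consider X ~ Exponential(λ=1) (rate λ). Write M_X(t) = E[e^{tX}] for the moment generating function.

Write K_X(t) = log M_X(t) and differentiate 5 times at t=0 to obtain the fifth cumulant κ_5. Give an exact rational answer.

M_X(t) = 1/(1 - t)
K_X(t) = log M_X(t) = -log(1 - t)
dK/dt = -1/(t - 1)
d^2K/dt^2 = 1/(t^2 - 2*t + 1)
d^3K/dt^3 = -2/(t^3 - 3*t^2 + 3*t - 1)
d^4K/dt^4 = 6/(t^4 - 4*t^3 + 6*t^2 - 4*t + 1)
d^5K/dt^5 = -24/(t^5 - 5*t^4 + 10*t^3 - 10*t^2 + 5*t - 1)

κ_5 = d^5K/dt^5 |_{t=0} = 24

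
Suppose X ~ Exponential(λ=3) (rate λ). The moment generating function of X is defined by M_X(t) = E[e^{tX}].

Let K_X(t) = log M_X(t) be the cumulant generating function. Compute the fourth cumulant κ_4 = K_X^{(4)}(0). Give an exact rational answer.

κ_4 = K′′′′(0) = 2/27

M_X(t) = 3/(3 - t)
K_X(t) = log M_X(t) = -log(3 - t) + log(3)
K′(t) = -1/(t - 3)
K′′(t) = 1/(t^2 - 6*t + 9)
K′′′(t) = -2/(t^3 - 9*t^2 + 27*t - 27)
K′′′′(t) = 6/(t^4 - 12*t^3 + 54*t^2 - 108*t + 81)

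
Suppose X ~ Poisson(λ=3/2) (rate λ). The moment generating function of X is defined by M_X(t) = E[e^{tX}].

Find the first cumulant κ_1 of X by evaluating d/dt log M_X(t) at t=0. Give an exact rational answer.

M_X(t) = e^(3*e^(t)/2 - 3/2)
K_X(t) = log M_X(t) = 3*e^(t)/2 - 3/2
K^(1)(t) = 3*e^(t)/2

κ_1 = K^(1)(0) = 3/2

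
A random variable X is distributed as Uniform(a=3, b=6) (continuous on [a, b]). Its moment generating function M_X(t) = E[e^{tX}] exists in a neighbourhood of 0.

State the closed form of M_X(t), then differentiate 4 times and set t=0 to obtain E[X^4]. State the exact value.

M_X(t) = (e^(6*t) - e^(3*t))/(3*t)
dM/dt = (6*t*e^(6*t) - 3*t*e^(3*t) - e^(6*t) + e^(3*t))/(3*t^2)
d^2M/dt^2 = (36*t^2*e^(6*t) - 9*t^2*e^(3*t) - 12*t*e^(6*t) + 6*t*e^(3*t) + 2*e^(6*t) - 2*e^(3*t))/(3*t^3)
d^3M/dt^3 = (72*t^3*e^(6*t) - 9*t^3*e^(3*t) - 36*t^2*e^(6*t) + 9*t^2*e^(3*t) + 12*t*e^(6*t) - 6*t*e^(3*t) - 2*e^(6*t) + 2*e^(3*t))/t^4

E[X^4] = d^4M/dt^4 |_{t=0} = 2511/5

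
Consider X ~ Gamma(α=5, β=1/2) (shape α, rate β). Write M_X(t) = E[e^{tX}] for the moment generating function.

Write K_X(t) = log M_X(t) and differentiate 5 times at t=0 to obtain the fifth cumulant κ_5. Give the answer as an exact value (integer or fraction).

M_X(t) = 1/(32*(1/2 - t)^5)
K_X(t) = log M_X(t) = -5*log(1/2 - t) - 5*log(2)
dK/dt = -10/(2*t - 1)
d^2K/dt^2 = 20/(4*t^2 - 4*t + 1)
d^3K/dt^3 = -80/(8*t^3 - 12*t^2 + 6*t - 1)
d^4K/dt^4 = 480/(16*t^4 - 32*t^3 + 24*t^2 - 8*t + 1)
d^5K/dt^5 = -3840/(32*t^5 - 80*t^4 + 80*t^3 - 40*t^2 + 10*t - 1)

κ_5 = d^5K/dt^5 |_{t=0} = 3840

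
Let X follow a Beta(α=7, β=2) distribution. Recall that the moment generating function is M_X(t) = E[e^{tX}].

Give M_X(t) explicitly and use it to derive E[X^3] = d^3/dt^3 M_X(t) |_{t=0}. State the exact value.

M_X(t) = ₁F₁(7; 9; t)
dM/dt = 7*₁F₁(8; 10; t)/9
d^2M/dt^2 = 28*₁F₁(9; 11; t)/45
d^3M/dt^3 = 28*₁F₁(10; 12; t)/55

E[X^3] = d^3M/dt^3 |_{t=0} = 28/55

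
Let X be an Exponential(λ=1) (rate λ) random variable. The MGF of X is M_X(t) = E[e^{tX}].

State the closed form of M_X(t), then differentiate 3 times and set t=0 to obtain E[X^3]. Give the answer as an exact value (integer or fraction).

E[X^3] = M^(3)(0) = 6

M_X(t) = 1/(1 - t)
M^(3)(t) = 6/(t^4 - 4*t^3 + 6*t^2 - 4*t + 1)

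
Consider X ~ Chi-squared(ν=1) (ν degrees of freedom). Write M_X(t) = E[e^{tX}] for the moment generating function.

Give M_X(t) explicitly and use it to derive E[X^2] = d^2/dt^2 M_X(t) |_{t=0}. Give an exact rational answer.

M_X(t) = 1/√(1 - 2*t)
M^(2)(t) = 3/(4*t^2*√(1 - 2*t) - 4*t*√(1 - 2*t) + √(1 - 2*t))

E[X^2] = M^(2)(0) = 3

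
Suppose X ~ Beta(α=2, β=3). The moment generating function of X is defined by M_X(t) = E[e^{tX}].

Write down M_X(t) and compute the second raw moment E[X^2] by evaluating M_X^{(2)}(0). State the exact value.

E[X^2] = M^(2)(0) = 1/5

M_X(t) = ₁F₁(2; 5; t)
M^(2)(t) = ₁F₁(4; 7; t)/5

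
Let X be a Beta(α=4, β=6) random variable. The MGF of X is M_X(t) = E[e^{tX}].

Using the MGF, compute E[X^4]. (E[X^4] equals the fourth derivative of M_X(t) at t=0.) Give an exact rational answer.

E[X^4] = M^(4)(0) = 7/143

M_X(t) = ₁F₁(4; 10; t)
M^(4)(t) = 7*₁F₁(8; 14; t)/143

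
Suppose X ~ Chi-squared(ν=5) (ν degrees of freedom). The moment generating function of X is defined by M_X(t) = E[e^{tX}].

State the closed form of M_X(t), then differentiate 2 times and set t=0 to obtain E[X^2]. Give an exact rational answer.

E[X^2] = D^2[M](0) = 35

M_X(t) = (1 - 2*t)^(-5/2)
D^2[M](t) = 35/(16*t^4*√(1 - 2*t) - 32*t^3*√(1 - 2*t) + 24*t^2*√(1 - 2*t) - 8*t*√(1 - 2*t) + √(1 - 2*t))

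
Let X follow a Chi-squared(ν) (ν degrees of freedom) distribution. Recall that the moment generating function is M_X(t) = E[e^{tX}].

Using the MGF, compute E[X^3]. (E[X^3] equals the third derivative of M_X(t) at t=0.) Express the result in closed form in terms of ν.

E[X^3] = d^3M/dt^3 |_{t=0} = ν*(ν^2 + 6*ν + 8)

M_X(t) = (1 - 2*t)^(-ν/2)
dM/dt = -ν/(2*t*(1 - 2*t)^(ν/2) - (1 - 2*t)^(ν/2))
d^2M/dt^2 = (ν^2 + 2*ν)/(4*t^2*(1 - 2*t)^(ν/2) - 4*t*(1 - 2*t)^(ν/2) + (1 - 2*t)^(ν/2))
d^3M/dt^3 = (-ν^3 - 6*ν^2 - 8*ν)/(8*t^3*(1 - 2*t)^(ν/2) - 12*t^2*(1 - 2*t)^(ν/2) + 6*t*(1 - 2*t)^(ν/2) - (1 - 2*t)^(ν/2))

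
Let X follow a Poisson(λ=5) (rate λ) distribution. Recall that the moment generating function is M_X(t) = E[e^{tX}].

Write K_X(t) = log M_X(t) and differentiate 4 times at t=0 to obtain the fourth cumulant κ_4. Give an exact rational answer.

M_X(t) = e^(5*e^(t) - 5)
K_X(t) = log M_X(t) = 5*e^(t) - 5
dK/dt = 5*e^(t)
d^2K/dt^2 = 5*e^(t)
d^3K/dt^3 = 5*e^(t)
d^4K/dt^4 = 5*e^(t)

κ_4 = d^4K/dt^4 |_{t=0} = 5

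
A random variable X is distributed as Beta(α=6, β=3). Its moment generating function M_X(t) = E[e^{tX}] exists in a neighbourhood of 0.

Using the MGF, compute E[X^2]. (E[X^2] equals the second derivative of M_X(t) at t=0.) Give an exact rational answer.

M_X(t) = ₁F₁(6; 9; t)
D^2[M](t) = 7*₁F₁(8; 11; t)/15

E[X^2] = D^2[M](0) = 7/15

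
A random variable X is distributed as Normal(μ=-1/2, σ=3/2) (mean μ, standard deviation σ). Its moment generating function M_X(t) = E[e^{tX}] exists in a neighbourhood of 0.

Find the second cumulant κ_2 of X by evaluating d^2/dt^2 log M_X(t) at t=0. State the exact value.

M_X(t) = e^(9*t^2/8 - t/2)
K_X(t) = log M_X(t) = 9*t^2/8 - t/2
K′(t) = 9*t/4 - 1/2
K′′(t) = 9/4

κ_2 = K′′(0) = 9/4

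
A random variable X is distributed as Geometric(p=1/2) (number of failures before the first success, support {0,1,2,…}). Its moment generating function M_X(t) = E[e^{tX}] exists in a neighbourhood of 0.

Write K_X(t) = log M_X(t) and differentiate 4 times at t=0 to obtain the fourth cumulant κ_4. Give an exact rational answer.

M_X(t) = 1/(2*(1 - e^(t)/2))
K_X(t) = log M_X(t) = -log(1 - e^(t)/2) - log(2)
dK/dt = -e^(t)/(e^(t) - 2)
d^2K/dt^2 = 2*e^(t)/(e^(2*t) - 4*e^(t) + 4)
d^3K/dt^3 = (-2*e^(2*t) - 4*e^(t))/(e^(3*t) - 6*e^(2*t) + 12*e^(t) - 8)
d^4K/dt^4 = (2*e^(3*t) + 16*e^(2*t) + 8*e^(t))/(e^(4*t) - 8*e^(3*t) + 24*e^(2*t) - 32*e^(t) + 16)

κ_4 = d^4K/dt^4 |_{t=0} = 26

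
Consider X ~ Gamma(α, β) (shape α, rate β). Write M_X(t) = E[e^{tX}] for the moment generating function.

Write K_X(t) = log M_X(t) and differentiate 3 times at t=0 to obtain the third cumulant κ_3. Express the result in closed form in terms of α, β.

κ_3 = K′′′(0) = 2*α/β^3

M_X(t) = (β/(β - t))^α
K_X(t) = log M_X(t) = α*(log(β) - log(β - t))
K′(t) = -α/(-β + t)
K′′(t) = α/(β^2 - 2*β*t + t^2)
K′′′(t) = -2*α/(-β^3 + 3*β^2*t - 3*β*t^2 + t^3)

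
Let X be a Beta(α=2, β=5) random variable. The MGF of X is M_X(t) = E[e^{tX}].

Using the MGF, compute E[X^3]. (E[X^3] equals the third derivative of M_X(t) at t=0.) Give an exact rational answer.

E[X^3] = D^3[M](0) = 1/21

M_X(t) = ₁F₁(2; 7; t)
D^3[M](t) = ₁F₁(5; 10; t)/21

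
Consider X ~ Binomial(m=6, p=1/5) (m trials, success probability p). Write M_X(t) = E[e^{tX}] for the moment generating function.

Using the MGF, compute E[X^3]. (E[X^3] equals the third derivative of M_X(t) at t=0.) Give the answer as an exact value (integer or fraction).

E[X^3] = M′′′(0) = 144/25

M_X(t) = (e^(t)/5 + 4/5)^6
M′(t) = 6*e^(6*t)/15625 + 24*e^(5*t)/3125 + 192*e^(4*t)/3125 + 768*e^(3*t)/3125 + 1536*e^(2*t)/3125 + 6144*e^(t)/15625
M′′(t) = 36*e^(6*t)/15625 + 24*e^(5*t)/625 + 768*e^(4*t)/3125 + 2304*e^(3*t)/3125 + 3072*e^(2*t)/3125 + 6144*e^(t)/15625
M′′′(t) = 216*e^(6*t)/15625 + 24*e^(5*t)/125 + 3072*e^(4*t)/3125 + 6912*e^(3*t)/3125 + 6144*e^(2*t)/3125 + 6144*e^(t)/15625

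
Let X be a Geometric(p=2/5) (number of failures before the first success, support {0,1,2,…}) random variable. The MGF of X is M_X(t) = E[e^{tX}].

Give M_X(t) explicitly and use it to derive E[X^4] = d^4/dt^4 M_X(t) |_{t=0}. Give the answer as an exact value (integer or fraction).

M_X(t) = 2/(5*(1 - 3*e^(t)/5))
D^4[M](t) = (-162*e^(4*t) - 2970*e^(3*t) - 4950*e^(2*t) - 750*e^(t))/(243*e^(5*t) - 2025*e^(4*t) + 6750*e^(3*t) - 11250*e^(2*t) + 9375*e^(t) - 3125)

E[X^4] = D^4[M](0) = 276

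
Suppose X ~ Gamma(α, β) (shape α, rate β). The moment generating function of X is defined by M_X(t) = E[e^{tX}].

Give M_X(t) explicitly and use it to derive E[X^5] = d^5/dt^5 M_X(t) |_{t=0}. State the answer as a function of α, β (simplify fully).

M_X(t) = (β/(β - t))^α

E[X^5] = M^(5)(0) = α*(α^4 + 10*α^3 + 35*α^2 + 50*α + 24)/β^5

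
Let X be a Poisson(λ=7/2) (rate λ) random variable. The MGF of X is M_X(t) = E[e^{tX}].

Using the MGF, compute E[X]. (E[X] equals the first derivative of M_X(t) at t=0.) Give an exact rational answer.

E[X] = dM/dt |_{t=0} = 7/2

M_X(t) = e^(7*e^(t)/2 - 7/2)
dM/dt = 7*e^(-7/2)*e^(t)*e^(7*e^(t)/2)/2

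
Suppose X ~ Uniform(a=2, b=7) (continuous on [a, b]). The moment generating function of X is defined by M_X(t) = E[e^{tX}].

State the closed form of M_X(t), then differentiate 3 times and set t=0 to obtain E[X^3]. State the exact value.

E[X^3] = D^3[M](0) = 477/4

M_X(t) = (e^(7*t) - e^(2*t))/(5*t)
D^3[M](t) = (343*t^3*e^(7*t) - 8*t^3*e^(2*t) - 147*t^2*e^(7*t) + 12*t^2*e^(2*t) + 42*t*e^(7*t) - 12*t*e^(2*t) - 6*e^(7*t) + 6*e^(2*t))/(5*t^4)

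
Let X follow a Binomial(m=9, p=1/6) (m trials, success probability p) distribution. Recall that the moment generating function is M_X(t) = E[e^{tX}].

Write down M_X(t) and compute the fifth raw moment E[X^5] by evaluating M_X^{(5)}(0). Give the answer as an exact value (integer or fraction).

M_X(t) = (e^(t)/6 + 5/6)^9

E[X^5] = d^5M/dt^5 |_{t=0} = 1036/9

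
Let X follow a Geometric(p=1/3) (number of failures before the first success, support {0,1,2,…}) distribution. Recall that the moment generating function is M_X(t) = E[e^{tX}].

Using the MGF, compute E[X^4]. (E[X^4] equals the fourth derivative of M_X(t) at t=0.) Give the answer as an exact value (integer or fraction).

M_X(t) = 1/(3*(1 - 2*e^(t)/3))
M^(4)(t) = (-16*e^(4*t) - 264*e^(3*t) - 396*e^(2*t) - 54*e^(t))/(32*e^(5*t) - 240*e^(4*t) + 720*e^(3*t) - 1080*e^(2*t) + 810*e^(t) - 243)

E[X^4] = M^(4)(0) = 730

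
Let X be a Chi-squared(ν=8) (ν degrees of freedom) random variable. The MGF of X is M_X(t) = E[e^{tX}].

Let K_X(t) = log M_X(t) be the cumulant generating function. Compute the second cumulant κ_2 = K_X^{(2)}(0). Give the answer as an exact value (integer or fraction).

M_X(t) = (1 - 2*t)^(-4)
K_X(t) = log M_X(t) = -4*log(1 - 2*t)
K′(t) = -8/(2*t - 1)
K′′(t) = 16/(4*t^2 - 4*t + 1)

κ_2 = K′′(0) = 16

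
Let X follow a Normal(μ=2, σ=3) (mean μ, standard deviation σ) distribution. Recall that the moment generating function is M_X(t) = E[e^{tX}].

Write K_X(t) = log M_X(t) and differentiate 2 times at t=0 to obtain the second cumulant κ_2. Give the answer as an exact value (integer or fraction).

M_X(t) = e^(9*t^2/2 + 2*t)
K_X(t) = log M_X(t) = 9*t^2/2 + 2*t
K^(2)(t) = 9

κ_2 = K^(2)(0) = 9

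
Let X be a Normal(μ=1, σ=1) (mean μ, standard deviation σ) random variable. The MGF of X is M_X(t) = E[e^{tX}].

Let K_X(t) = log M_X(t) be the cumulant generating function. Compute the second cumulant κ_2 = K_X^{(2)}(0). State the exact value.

κ_2 = d^2K/dt^2 |_{t=0} = 1

M_X(t) = e^(t^2/2 + t)
K_X(t) = log M_X(t) = t^2/2 + t
dK/dt = t + 1
d^2K/dt^2 = 1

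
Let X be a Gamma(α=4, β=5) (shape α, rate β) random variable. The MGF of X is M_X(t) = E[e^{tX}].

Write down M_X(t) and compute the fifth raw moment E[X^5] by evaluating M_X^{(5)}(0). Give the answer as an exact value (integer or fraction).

M_X(t) = 625/(5 - t)^4
D^5[M](t) = -4200000/(t^9 - 45*t^8 + 900*t^7 - 10500*t^6 + 78750*t^5 - 393750*t^4 + 1312500*t^3 - 2812500*t^2 + 3515625*t - 1953125)

E[X^5] = D^5[M](0) = 1344/625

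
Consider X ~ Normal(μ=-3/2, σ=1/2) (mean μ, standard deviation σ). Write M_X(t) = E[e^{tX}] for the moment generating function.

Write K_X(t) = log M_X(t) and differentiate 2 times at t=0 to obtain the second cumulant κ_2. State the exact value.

M_X(t) = e^(t^2/8 - 3*t/2)
K_X(t) = log M_X(t) = t^2/8 - 3*t/2
K′(t) = t/4 - 3/2
K′′(t) = 1/4

κ_2 = K′′(0) = 1/4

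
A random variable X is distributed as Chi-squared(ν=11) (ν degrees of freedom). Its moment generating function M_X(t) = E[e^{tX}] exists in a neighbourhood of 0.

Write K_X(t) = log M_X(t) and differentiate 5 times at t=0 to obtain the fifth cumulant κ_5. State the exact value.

M_X(t) = (1 - 2*t)^(-11/2)
K_X(t) = log M_X(t) = -11*log(1 - 2*t)/2
dK/dt = -11/(2*t - 1)
d^2K/dt^2 = 22/(4*t^2 - 4*t + 1)
d^3K/dt^3 = -88/(8*t^3 - 12*t^2 + 6*t - 1)
d^4K/dt^4 = 528/(16*t^4 - 32*t^3 + 24*t^2 - 8*t + 1)
d^5K/dt^5 = -4224/(32*t^5 - 80*t^4 + 80*t^3 - 40*t^2 + 10*t - 1)

κ_5 = d^5K/dt^5 |_{t=0} = 4224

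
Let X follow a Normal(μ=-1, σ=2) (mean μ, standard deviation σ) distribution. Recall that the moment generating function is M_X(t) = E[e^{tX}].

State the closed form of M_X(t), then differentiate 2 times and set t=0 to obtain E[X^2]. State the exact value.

M_X(t) = e^(2*t^2 - t)
D^2[M](t) = (16*t^2*e^(2*t^2) - 8*t*e^(2*t^2) + 5*e^(2*t^2))*e^(-t)

E[X^2] = D^2[M](0) = 5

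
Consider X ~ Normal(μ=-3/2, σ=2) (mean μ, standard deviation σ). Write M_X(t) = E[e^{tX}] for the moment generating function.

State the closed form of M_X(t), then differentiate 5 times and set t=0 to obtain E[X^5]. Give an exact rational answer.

E[X^5] = d^5M/dt^5 |_{t=0} = -16083/32

M_X(t) = e^(2*t^2 - 3*t/2)
dM/dt = 4*t*e^(-3*t/2)*e^(2*t^2) - 3*e^(-3*t/2)*e^(2*t^2)/2
d^2M/dt^2 = (64*t^2*e^(2*t^2) - 48*t*e^(2*t^2) + 25*e^(2*t^2))*e^(-3*t/2)/4
d^3M/dt^3 = (512*t^3*e^(2*t^2) - 576*t^2*e^(2*t^2) + 600*t*e^(2*t^2) - 171*e^(2*t^2))*e^(-3*t/2)/8
d^4M/dt^4 = (4096*t^4*e^(2*t^2) - 6144*t^3*e^(2*t^2) + 9600*t^2*e^(2*t^2) - 5472*t*e^(2*t^2) + 1713*e^(2*t^2))*e^(-3*t/2)/16
d^5M/dt^5 = (32768*t^5*e^(2*t^2) - 61440*t^4*e^(2*t^2) + 128000*t^3*e^(2*t^2) - 109440*t^2*e^(2*t^2) + 68520*t*e^(2*t^2) - 16083*e^(2*t^2))*e^(-3*t/2)/32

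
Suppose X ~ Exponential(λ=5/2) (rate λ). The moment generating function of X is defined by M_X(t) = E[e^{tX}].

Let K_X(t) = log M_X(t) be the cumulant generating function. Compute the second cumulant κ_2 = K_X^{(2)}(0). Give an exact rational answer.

κ_2 = d^2K/dt^2 |_{t=0} = 4/25

M_X(t) = 5/(2*(5/2 - t))
K_X(t) = log M_X(t) = -log(5/2 - t) - log(2) + log(5)
dK/dt = -2/(2*t - 5)
d^2K/dt^2 = 4/(4*t^2 - 20*t + 25)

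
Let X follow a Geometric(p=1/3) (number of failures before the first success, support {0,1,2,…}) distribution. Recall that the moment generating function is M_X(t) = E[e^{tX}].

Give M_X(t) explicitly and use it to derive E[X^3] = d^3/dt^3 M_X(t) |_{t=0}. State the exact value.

E[X^3] = M^(3)(0) = 74

M_X(t) = 1/(3*(1 - 2*e^(t)/3))
M^(3)(t) = (8*e^(3*t) + 48*e^(2*t) + 18*e^(t))/(16*e^(4*t) - 96*e^(3*t) + 216*e^(2*t) - 216*e^(t) + 81)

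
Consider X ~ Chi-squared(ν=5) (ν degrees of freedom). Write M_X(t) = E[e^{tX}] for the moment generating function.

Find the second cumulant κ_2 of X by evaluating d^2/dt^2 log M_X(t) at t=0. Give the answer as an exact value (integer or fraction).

M_X(t) = (1 - 2*t)^(-5/2)
K_X(t) = log M_X(t) = -5*log(1 - 2*t)/2
K^(2)(t) = 10/(4*t^2 - 4*t + 1)

κ_2 = K^(2)(0) = 10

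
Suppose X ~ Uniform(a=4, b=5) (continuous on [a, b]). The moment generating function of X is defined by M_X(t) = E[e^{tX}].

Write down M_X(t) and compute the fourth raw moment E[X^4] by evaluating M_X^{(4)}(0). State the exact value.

M_X(t) = (e^(5*t) - e^(4*t))/t

E[X^4] = M^(4)(0) = 2101/5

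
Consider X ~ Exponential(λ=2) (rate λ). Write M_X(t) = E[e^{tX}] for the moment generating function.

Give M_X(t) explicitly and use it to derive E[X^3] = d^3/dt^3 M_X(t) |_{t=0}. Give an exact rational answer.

E[X^3] = d^3M/dt^3 |_{t=0} = 3/4

M_X(t) = 2/(2 - t)
dM/dt = 2/(t^2 - 4*t + 4)
d^2M/dt^2 = -4/(t^3 - 6*t^2 + 12*t - 8)
d^3M/dt^3 = 12/(t^4 - 8*t^3 + 24*t^2 - 32*t + 16)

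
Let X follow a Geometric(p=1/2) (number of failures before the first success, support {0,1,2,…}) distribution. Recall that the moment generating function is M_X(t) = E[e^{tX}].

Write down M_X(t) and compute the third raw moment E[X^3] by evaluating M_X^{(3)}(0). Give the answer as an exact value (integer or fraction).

M_X(t) = 1/(2*(1 - e^(t)/2))
D^3[M](t) = (e^(3*t) + 8*e^(2*t) + 4*e^(t))/(e^(4*t) - 8*e^(3*t) + 24*e^(2*t) - 32*e^(t) + 16)

E[X^3] = D^3[M](0) = 13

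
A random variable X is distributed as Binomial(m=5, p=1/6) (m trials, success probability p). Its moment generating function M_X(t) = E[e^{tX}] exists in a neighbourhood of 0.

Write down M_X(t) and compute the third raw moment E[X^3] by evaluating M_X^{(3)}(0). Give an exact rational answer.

M_X(t) = (e^(t)/6 + 5/6)^5
M^(3)(t) = 125*e^(5*t)/7776 + 50*e^(4*t)/243 + 125*e^(3*t)/144 + 625*e^(2*t)/486 + 3125*e^(t)/7776

E[X^3] = M^(3)(0) = 25/9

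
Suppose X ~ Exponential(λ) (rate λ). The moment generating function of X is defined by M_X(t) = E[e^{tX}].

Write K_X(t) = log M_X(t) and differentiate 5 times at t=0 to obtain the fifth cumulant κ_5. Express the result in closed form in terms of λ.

M_X(t) = λ/(λ - t)
K_X(t) = log M_X(t) = log(λ) - log(λ - t)
D^5[K](t) = -24/(-λ^5 + 5*λ^4*t - 10*λ^3*t^2 + 10*λ^2*t^3 - 5*λ*t^4 + t^5)

κ_5 = D^5[K](0) = 24/λ^5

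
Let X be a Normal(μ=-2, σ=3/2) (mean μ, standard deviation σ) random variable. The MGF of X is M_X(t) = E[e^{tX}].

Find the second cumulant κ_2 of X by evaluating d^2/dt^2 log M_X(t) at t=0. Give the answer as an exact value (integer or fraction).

κ_2 = D^2[K](0) = 9/4

M_X(t) = e^(9*t^2/8 - 2*t)
K_X(t) = log M_X(t) = 9*t^2/8 - 2*t
D^2[K](t) = 9/4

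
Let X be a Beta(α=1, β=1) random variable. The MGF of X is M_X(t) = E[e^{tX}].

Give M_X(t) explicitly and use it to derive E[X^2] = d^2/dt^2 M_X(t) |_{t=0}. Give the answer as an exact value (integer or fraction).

E[X^2] = d^2M/dt^2 |_{t=0} = 1/3

M_X(t) = ₁F₁(1; 2; t)
dM/dt = ₁F₁(2; 3; t)/2
d^2M/dt^2 = ₁F₁(3; 4; t)/3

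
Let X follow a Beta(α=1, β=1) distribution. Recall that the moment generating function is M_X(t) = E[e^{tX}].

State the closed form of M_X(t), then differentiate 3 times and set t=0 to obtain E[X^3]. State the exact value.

E[X^3] = D^3[M](0) = 1/4

M_X(t) = ₁F₁(1; 2; t)
D^3[M](t) = ₁F₁(4; 5; t)/4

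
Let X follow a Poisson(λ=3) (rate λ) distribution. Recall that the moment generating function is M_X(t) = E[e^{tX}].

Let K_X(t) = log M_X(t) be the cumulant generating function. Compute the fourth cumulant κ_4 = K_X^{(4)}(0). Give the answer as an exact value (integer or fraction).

M_X(t) = e^(3*e^(t) - 3)
K_X(t) = log M_X(t) = 3*e^(t) - 3
K^(4)(t) = 3*e^(t)

κ_4 = K^(4)(0) = 3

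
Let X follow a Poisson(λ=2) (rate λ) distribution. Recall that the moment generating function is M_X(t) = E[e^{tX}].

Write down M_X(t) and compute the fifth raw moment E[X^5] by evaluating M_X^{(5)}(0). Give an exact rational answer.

M_X(t) = e^(2*e^(t) - 2)
D^5[M](t) = (32*e^(5*t)*e^(2*e^(t)) + 160*e^(4*t)*e^(2*e^(t)) + 200*e^(3*t)*e^(2*e^(t)) + 60*e^(2*t)*e^(2*e^(t)) + 2*e^(t)*e^(2*e^(t)))*e^(-2)

E[X^5] = D^5[M](0) = 454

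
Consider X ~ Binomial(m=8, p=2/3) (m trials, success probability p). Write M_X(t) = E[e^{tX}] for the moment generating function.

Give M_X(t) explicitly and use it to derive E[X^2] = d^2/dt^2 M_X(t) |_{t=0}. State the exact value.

E[X^2] = M^(2)(0) = 272/9

M_X(t) = (2*e^(t)/3 + 1/3)^8
M^(2)(t) = 16384*e^(8*t)/6561 + 50176*e^(7*t)/6561 + 7168*e^(6*t)/729 + 44800*e^(5*t)/6561 + 17920*e^(4*t)/6561 + 448*e^(3*t)/729 + 448*e^(2*t)/6561 + 16*e^(t)/6561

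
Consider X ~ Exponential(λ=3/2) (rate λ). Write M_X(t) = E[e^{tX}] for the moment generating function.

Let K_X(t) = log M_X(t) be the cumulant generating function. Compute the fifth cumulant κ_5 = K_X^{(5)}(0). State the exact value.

κ_5 = d^5K/dt^5 |_{t=0} = 256/81

M_X(t) = 3/(2*(3/2 - t))
K_X(t) = log M_X(t) = -log(3/2 - t) - log(2) + log(3)
dK/dt = -2/(2*t - 3)
d^2K/dt^2 = 4/(4*t^2 - 12*t + 9)
d^3K/dt^3 = -16/(8*t^3 - 36*t^2 + 54*t - 27)
d^4K/dt^4 = 96/(16*t^4 - 96*t^3 + 216*t^2 - 216*t + 81)
d^5K/dt^5 = -768/(32*t^5 - 240*t^4 + 720*t^3 - 1080*t^2 + 810*t - 243)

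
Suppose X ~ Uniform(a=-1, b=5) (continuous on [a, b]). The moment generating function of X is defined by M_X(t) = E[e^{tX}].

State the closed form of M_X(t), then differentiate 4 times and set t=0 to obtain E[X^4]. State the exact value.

M_X(t) = (e^(5*t) - e^(-t))/(6*t)
D^4[M](t) = (625*t^4*e^(6*t) - t^4 - 500*t^3*e^(6*t) - 4*t^3 + 300*t^2*e^(6*t) - 12*t^2 - 120*t*e^(6*t) - 24*t + 24*e^(6*t) - 24)*e^(-t)/(6*t^5)

E[X^4] = D^4[M](0) = 521/5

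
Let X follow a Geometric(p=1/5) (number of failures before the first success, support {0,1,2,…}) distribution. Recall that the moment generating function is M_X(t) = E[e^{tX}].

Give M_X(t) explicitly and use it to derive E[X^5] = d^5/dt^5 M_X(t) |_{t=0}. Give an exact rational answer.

M_X(t) = 1/(5*(1 - 4*e^(t)/5))

E[X^5] = D^5[M](0) = 194404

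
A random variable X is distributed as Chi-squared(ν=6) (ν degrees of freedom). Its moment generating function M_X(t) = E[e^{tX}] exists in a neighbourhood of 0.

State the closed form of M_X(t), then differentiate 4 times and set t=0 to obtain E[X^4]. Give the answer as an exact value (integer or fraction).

M_X(t) = (1 - 2*t)^(-3)
M′(t) = 6/(16*t^4 - 32*t^3 + 24*t^2 - 8*t + 1)
M′′(t) = -48/(32*t^5 - 80*t^4 + 80*t^3 - 40*t^2 + 10*t - 1)
M′′′(t) = 480/(64*t^6 - 192*t^5 + 240*t^4 - 160*t^3 + 60*t^2 - 12*t + 1)
M′′′′(t) = -5760/(128*t^7 - 448*t^6 + 672*t^5 - 560*t^4 + 280*t^3 - 84*t^2 + 14*t - 1)

E[X^4] = M′′′′(0) = 5760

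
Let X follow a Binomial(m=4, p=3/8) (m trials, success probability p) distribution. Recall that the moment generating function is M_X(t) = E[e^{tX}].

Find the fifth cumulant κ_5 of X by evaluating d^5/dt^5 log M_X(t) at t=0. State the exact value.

M_X(t) = (3*e^(t)/8 + 5/8)^4
K_X(t) = log M_X(t) = 4*log(3*e^(t)/8 + 5/8)
K′(t) = 12*e^(t)/(3*e^(t) + 5)
K′′(t) = 60*e^(t)/(9*e^(2*t) + 30*e^(t) + 25)
K′′′(t) = (-180*e^(2*t) + 300*e^(t))/(27*e^(3*t) + 135*e^(2*t) + 225*e^(t) + 125)
K′′′′(t) = (540*e^(3*t) - 3600*e^(2*t) + 1500*e^(t))/(81*e^(4*t) + 540*e^(3*t) + 1350*e^(2*t) + 1500*e^(t) + 625)
K′′′′′(t) = (-1620*e^(4*t) + 29700*e^(3*t) - 49500*e^(2*t) + 7500*e^(t))/(243*e^(5*t) + 2025*e^(4*t) + 6750*e^(3*t) + 11250*e^(2*t) + 9375*e^(t) + 3125)

κ_5 = K′′′′′(0) = -435/1024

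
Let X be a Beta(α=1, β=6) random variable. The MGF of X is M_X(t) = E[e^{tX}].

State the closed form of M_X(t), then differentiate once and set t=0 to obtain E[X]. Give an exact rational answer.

E[X] = dM/dt |_{t=0} = 1/7

M_X(t) = ₁F₁(1; 7; t)
dM/dt = ₁F₁(2; 8; t)/7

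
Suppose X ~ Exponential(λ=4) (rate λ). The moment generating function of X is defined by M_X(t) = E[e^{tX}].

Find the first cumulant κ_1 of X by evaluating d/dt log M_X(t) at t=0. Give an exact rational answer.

κ_1 = K′(0) = 1/4

M_X(t) = 4/(4 - t)
K_X(t) = log M_X(t) = -log(4 - t) + 2*log(2)
K′(t) = -1/(t - 4)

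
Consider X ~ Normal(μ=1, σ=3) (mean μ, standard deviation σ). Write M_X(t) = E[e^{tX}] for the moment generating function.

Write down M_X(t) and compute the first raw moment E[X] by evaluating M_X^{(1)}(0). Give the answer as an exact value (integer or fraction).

E[X] = M^(1)(0) = 1

M_X(t) = e^(9*t^2/2 + t)
M^(1)(t) = 9*t*e^(t)*e^(9*t^2/2) + e^(t)*e^(9*t^2/2)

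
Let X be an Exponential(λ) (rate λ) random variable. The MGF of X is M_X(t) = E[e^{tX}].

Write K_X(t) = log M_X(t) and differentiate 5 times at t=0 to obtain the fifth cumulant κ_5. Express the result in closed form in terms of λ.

κ_5 = d^5K/dt^5 |_{t=0} = 24/λ^5

M_X(t) = λ/(λ - t)
K_X(t) = log M_X(t) = log(λ) - log(λ - t)
dK/dt = -1/(-λ + t)
d^2K/dt^2 = 1/(λ^2 - 2*λ*t + t^2)
d^3K/dt^3 = -2/(-λ^3 + 3*λ^2*t - 3*λ*t^2 + t^3)
d^4K/dt^4 = 6/(λ^4 - 4*λ^3*t + 6*λ^2*t^2 - 4*λ*t^3 + t^4)
d^5K/dt^5 = -24/(-λ^5 + 5*λ^4*t - 10*λ^3*t^2 + 10*λ^2*t^3 - 5*λ*t^4 + t^5)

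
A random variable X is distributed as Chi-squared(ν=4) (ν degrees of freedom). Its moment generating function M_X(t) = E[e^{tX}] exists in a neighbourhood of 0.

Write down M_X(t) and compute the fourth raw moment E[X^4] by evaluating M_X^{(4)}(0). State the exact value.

M_X(t) = (1 - 2*t)^(-2)
dM/dt = -4/(8*t^3 - 12*t^2 + 6*t - 1)
d^2M/dt^2 = 24/(16*t^4 - 32*t^3 + 24*t^2 - 8*t + 1)
d^3M/dt^3 = -192/(32*t^5 - 80*t^4 + 80*t^3 - 40*t^2 + 10*t - 1)
d^4M/dt^4 = 1920/(64*t^6 - 192*t^5 + 240*t^4 - 160*t^3 + 60*t^2 - 12*t + 1)

E[X^4] = d^4M/dt^4 |_{t=0} = 1920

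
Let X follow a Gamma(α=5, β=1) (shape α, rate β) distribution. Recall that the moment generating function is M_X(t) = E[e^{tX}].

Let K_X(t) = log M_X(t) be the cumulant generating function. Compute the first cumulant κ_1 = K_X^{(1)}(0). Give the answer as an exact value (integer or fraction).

κ_1 = dK/dt |_{t=0} = 5

M_X(t) = (1 - t)^(-5)
K_X(t) = log M_X(t) = -5*log(1 - t)
dK/dt = -5/(t - 1)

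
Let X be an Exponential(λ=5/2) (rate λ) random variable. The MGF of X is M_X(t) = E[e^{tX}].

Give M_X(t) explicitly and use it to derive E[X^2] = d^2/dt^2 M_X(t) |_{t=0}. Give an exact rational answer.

M_X(t) = 5/(2*(5/2 - t))
M^(2)(t) = -40/(8*t^3 - 60*t^2 + 150*t - 125)

E[X^2] = M^(2)(0) = 8/25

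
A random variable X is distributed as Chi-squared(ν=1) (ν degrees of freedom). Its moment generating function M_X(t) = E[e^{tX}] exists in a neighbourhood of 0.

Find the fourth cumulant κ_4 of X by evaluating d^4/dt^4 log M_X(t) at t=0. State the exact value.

M_X(t) = 1/√(1 - 2*t)
K_X(t) = log M_X(t) = -log(1 - 2*t)/2
dK/dt = -1/(2*t - 1)
d^2K/dt^2 = 2/(4*t^2 - 4*t + 1)
d^3K/dt^3 = -8/(8*t^3 - 12*t^2 + 6*t - 1)
d^4K/dt^4 = 48/(16*t^4 - 32*t^3 + 24*t^2 - 8*t + 1)

κ_4 = d^4K/dt^4 |_{t=0} = 48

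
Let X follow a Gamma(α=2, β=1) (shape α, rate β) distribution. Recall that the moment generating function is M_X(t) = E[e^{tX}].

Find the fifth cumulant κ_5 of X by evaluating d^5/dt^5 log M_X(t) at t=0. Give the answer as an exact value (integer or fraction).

κ_5 = D^5[K](0) = 48

M_X(t) = (1 - t)^(-2)
K_X(t) = log M_X(t) = -2*log(1 - t)
D^5[K](t) = -48/(t^5 - 5*t^4 + 10*t^3 - 10*t^2 + 5*t - 1)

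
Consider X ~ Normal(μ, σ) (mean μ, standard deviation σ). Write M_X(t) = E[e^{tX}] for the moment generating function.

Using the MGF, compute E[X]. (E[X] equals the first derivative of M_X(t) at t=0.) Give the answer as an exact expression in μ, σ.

E[X] = D[M](0) = μ

M_X(t) = e^(μ*t + σ^2*t^2/2)
D[M](t) = μ*e^(μ*t)*e^(σ^2*t^2/2) + σ^2*t*e^(μ*t)*e^(σ^2*t^2/2)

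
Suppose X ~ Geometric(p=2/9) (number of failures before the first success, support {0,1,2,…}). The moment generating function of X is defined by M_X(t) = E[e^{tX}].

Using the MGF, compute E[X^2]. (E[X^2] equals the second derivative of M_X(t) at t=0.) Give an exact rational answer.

M_X(t) = 2/(9*(1 - 7*e^(t)/9))
M^(2)(t) = (-98*e^(2*t) - 126*e^(t))/(343*e^(3*t) - 1323*e^(2*t) + 1701*e^(t) - 729)

E[X^2] = M^(2)(0) = 28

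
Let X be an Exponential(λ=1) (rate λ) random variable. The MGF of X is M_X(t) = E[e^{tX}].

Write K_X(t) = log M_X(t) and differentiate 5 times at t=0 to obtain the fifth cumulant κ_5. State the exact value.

κ_5 = K^(5)(0) = 24

M_X(t) = 1/(1 - t)
K_X(t) = log M_X(t) = -log(1 - t)
K^(5)(t) = -24/(t^5 - 5*t^4 + 10*t^3 - 10*t^2 + 5*t - 1)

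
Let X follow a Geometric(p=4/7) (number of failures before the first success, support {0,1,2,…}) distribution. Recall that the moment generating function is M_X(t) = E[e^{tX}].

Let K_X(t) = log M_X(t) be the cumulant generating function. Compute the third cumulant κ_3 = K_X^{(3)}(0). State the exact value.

κ_3 = D^3[K](0) = 105/32

M_X(t) = 4/(7*(1 - 3*e^(t)/7))
K_X(t) = log M_X(t) = -log(1 - 3*e^(t)/7) - log(7) + 2*log(2)
D^3[K](t) = (-63*e^(2*t) - 147*e^(t))/(27*e^(3*t) - 189*e^(2*t) + 441*e^(t) - 343)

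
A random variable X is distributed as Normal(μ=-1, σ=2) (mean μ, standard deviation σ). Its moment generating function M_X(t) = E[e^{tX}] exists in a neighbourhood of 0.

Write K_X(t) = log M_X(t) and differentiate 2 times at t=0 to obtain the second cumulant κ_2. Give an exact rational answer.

M_X(t) = e^(2*t^2 - t)
K_X(t) = log M_X(t) = 2*t^2 - t
D^2[K](t) = 4

κ_2 = D^2[K](0) = 4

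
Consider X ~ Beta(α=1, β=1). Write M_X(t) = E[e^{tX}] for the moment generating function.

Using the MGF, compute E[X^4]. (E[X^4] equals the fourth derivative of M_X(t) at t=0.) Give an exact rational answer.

E[X^4] = M′′′′(0) = 1/5

M_X(t) = ₁F₁(1; 2; t)
M′(t) = ₁F₁(2; 3; t)/2
M′′(t) = ₁F₁(3; 4; t)/3
M′′′(t) = ₁F₁(4; 5; t)/4
M′′′′(t) = ₁F₁(5; 6; t)/5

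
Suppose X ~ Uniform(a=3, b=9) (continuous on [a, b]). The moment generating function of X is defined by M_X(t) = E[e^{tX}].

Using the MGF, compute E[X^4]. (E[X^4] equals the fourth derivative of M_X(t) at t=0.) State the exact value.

M_X(t) = (e^(9*t) - e^(3*t))/(6*t)

E[X^4] = D^4[M](0) = 9801/5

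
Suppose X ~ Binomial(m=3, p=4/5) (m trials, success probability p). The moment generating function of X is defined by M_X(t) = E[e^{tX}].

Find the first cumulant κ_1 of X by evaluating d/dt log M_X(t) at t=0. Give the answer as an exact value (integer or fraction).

M_X(t) = (4*e^(t)/5 + 1/5)^3
K_X(t) = log M_X(t) = 3*log(4*e^(t)/5 + 1/5)
dK/dt = 12*e^(t)/(4*e^(t) + 1)

κ_1 = dK/dt |_{t=0} = 12/5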